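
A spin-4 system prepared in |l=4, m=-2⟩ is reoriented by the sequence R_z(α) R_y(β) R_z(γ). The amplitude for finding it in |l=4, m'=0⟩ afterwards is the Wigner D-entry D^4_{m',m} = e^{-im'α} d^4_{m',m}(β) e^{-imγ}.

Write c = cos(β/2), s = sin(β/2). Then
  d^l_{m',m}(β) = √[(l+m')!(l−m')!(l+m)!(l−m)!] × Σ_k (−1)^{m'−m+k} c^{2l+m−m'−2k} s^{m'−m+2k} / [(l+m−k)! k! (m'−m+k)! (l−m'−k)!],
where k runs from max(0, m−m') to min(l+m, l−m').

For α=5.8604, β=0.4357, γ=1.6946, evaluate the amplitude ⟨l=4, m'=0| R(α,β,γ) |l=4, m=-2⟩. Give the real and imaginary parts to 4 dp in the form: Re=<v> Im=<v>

Re=-0.3245 Im=-0.0820

D^4_{0,-2}(5.8604,0.4357,1.6946) = e^{-i·0·5.8604}·d^4_{0,-2}(0.4357)·e^{-i·-2·1.6946}. Compute d first:
With c≡cos(β/2)=0.976364 and s≡sin(β/2)=0.216131, N=[24·24·2·720]^{1/2}=910.735966
k: max(0,(-2)−(0))=0 … min(4+(-2),4−(0))=2
  k=0: (−1)^2·910.7360/(96)·0.9764^6·0.2161^2 = +0.383908
  k=1: (−1)^3·910.7360/(36)·0.9764^4·0.2161^4 = -0.050166
  k=2: (−1)^4·910.7360/(96)·0.9764^2·0.2161^6 = +0.000922
d^4_{0,-2}(0.4357) = +0.383908 -0.050166 +0.000922 = +0.334664
Phases: e^{-i·(0)·5.8604}=+1.000000+0.000000i, e^{-i·(-2)·1.6946}=-0.969502-0.245085i ⇒ D=-0.324457-0.082021i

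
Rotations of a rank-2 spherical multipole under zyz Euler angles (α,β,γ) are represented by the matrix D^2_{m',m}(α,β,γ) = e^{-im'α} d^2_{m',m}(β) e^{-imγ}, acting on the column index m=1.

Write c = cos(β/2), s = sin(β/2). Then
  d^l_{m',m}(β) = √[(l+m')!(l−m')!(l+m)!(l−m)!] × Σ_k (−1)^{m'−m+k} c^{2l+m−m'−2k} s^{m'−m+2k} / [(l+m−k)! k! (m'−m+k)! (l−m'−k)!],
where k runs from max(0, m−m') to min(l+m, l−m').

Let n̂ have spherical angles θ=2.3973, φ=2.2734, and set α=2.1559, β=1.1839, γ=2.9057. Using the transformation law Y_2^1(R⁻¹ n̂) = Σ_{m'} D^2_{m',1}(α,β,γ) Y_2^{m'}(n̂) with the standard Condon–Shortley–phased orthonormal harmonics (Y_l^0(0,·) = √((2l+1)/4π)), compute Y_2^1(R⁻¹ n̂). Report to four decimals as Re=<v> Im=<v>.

Need the full column D^2_{m',1} for m'=−2..2 at α=2.1559, β=1.1839, γ=2.9057.
cos(β/2)=0.829854, sin(β/2)=0.557980
d^2_{-2,1}: single k=3 term ⇒ +0.288329;  D = +0.047272+0.284427i
d^2_{-1,1}: k∈[2..3] ⇒ +0.643224 -0.096934 = +0.546291;  D = +0.399789-0.372293i
d^2_{0,1}: k∈[1..2] ⇒ +0.781088 -0.353130 = +0.427958;  D = -0.416106-0.100019i
d^2_{1,1}: k∈[0..1] ⇒ +0.474250 -0.643224 = -0.168975;  D = -0.057816-0.158776i
d^2_{2,1}: single k=0 term ⇒ -0.637756;  D = -0.379063+0.512878i
Y_2^{m'}(θ=2.3973,φ=2.2734) and Σ D·Y over m':
  (+0.0473+0.2844i)·(-0.0292+0.1749i)  (+0.3998-0.3723i)·(+0.2488+0.2938i)  (-0.4161-0.1000i)·(+0.1965+0.0000i)  (-0.0578-0.1588i)·(-0.2488+0.2938i)  (-0.3791+0.5129i)·(-0.0292-0.1749i)
Y_2^1(R⁻¹ n̂) = +0.237720+0.078942i

Re=0.2377 Im=0.0789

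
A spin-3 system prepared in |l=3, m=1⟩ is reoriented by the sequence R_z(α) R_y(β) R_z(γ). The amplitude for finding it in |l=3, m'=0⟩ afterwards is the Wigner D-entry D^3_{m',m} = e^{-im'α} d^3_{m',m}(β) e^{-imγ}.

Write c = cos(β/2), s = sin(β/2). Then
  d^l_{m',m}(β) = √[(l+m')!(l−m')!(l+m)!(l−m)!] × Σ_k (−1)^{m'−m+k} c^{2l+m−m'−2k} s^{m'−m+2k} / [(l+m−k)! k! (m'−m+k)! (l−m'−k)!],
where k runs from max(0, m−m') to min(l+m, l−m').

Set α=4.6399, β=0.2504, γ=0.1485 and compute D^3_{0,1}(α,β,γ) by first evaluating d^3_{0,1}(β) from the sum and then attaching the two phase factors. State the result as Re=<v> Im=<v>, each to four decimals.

Split into d^3_{0,1}(β=0.2504) × two z-phases.
With c≡cos(β/2)=0.992173 and s≡sin(β/2)=0.124873, N=[6·6·24·2]^{1/2}=41.569219
k∈{1,2,3} keeps every argument non-negative
  k=1: (−1)^0·41.5692/(12)·0.9922^5·0.1249^1 = +0.415907
  k=2: (−1)^1·41.5692/(4)·0.9922^3·0.1249^3 = -0.019764
  k=3: (−1)^2·41.5692/(12)·0.9922^1·0.1249^5 = +0.000104
d^3_{0,1}(0.2504) = +0.415907 -0.019764 +0.000104 = +0.396247
Phases: e^{-i·(0)·4.6399}=+1.000000+0.000000i, e^{-i·(1)·0.1485}=+0.988994-0.147955i ⇒ D=+0.391886-0.058627i

Re=0.3919 Im=-0.0586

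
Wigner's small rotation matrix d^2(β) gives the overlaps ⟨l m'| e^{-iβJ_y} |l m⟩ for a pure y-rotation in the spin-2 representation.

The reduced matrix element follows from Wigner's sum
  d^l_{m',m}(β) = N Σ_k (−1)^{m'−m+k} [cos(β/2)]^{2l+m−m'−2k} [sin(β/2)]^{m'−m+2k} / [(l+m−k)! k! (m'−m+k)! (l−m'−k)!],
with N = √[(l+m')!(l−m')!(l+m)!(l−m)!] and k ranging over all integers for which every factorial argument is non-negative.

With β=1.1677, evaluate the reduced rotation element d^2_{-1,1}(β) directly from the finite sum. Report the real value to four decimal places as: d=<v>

d^2_{-1,1}(β=1.1677) via Wigner's sum:
c=cos(1.1677/2)=0.834347, s=sin(1.1677/2)=0.551240; N=√[1·6·6·1]=6.000000
k: max(0,(1)−(-1))=2 … min(2+(1),2−(-1))=3
  k=2: (−1)^0·6.0000/(2)·0.8343^2·0.5512^2 = +0.634594
  k=3: (−1)^1·6.0000/(6)·0.8343^0·0.5512^4 = -0.092334
d^2_{-1,1}(1.1677) = +0.634594 -0.092334 = +0.542260

d=0.5423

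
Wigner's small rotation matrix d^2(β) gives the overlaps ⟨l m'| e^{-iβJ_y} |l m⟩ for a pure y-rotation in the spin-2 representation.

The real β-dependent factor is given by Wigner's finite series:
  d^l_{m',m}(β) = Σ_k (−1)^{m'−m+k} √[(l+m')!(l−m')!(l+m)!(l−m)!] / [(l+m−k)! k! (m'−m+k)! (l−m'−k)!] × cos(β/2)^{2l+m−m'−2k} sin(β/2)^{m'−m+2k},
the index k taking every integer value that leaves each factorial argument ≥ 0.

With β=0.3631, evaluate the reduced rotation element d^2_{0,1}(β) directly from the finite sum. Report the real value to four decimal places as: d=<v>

d=0.4066

d^2_{0,1}(β=0.3631) via Wigner's sum:
Half-angle: c=0.983565, s=0.180554. N=√(2·2·6·1)=4.898979
The bounds max(0,m−m')=1 and min(l+m,l−m')=2 give 2 terms
  k=1: (−1)^0·4.8990/(2)·0.9836^3·0.1806^1 = +0.420816
  k=2: (−1)^1·4.8990/(2)·0.9836^1·0.1806^3 = -0.014181
d^2_{0,1}(0.3631) = +0.420816 -0.014181 = +0.406636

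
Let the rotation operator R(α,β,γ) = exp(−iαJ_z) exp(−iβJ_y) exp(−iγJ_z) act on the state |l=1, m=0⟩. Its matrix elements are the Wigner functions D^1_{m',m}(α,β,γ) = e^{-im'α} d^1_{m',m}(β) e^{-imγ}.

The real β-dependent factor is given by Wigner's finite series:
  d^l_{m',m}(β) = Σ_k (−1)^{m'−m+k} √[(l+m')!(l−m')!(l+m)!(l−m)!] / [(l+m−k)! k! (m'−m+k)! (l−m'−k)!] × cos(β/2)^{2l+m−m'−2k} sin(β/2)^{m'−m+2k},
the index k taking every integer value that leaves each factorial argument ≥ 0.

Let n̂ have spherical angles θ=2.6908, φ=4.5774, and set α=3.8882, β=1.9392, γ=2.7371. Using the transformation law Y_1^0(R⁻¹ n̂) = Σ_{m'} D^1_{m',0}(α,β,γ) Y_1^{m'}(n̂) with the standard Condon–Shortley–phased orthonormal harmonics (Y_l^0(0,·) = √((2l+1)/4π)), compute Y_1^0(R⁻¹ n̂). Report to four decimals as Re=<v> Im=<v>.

Re=0.3116 Im=0.0000

Need the full column D^1_{m',0} for m'=−1..1 at α=3.8882, β=1.9392, γ=2.7371.
cos(β/2)=0.565629, sin(β/2)=0.824660
d^1_{-1,0}: single k=1 term ⇒ +0.659662;  D = -0.484190-0.448011i
d^1_{0,0}: k∈[0..1] ⇒ +0.319937 -0.680063 = -0.360127;  D = -0.360127+0.000000i
d^1_{1,0}: single k=0 term ⇒ -0.659662;  D = +0.484190-0.448011i
Y_1^{m'}(θ=2.6908,φ=4.5774) and Σ D·Y over m':
  (-0.4842-0.4480i)·(-0.0203+0.1492i)  (-0.3601+0.0000i)·(-0.4398+0.0000i)  (+0.4842-0.4480i)·(+0.0203+0.1492i)
Y_1^0(R⁻¹ n̂) = +0.311644+0.000000i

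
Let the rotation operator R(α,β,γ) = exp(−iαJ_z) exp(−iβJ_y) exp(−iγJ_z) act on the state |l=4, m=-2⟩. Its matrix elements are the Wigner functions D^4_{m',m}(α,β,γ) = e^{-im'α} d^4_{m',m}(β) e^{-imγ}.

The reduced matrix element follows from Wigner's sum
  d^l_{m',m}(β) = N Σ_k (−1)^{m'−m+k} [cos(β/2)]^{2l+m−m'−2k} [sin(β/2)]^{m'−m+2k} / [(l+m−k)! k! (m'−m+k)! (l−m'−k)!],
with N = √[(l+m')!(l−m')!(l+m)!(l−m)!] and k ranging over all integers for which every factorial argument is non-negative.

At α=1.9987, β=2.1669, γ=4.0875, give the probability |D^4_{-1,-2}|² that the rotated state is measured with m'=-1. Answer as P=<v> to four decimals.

P=0.2219

First d^4_{-1,-2}(β=2.1669), then the phase factors e^{-i(-1)α} and e^{-i(-2)γ}:
With c≡cos(β/2)=0.468283 and s≡sin(β/2)=0.883579, N=[6·120·2·720]^{1/2}=1018.233765
The bounds max(0,m−m')=0 and min(l+m,l−m')=2 give 3 terms
  k=0: (−1)^1·1018.2338/(240)·0.4683^7·0.8836^1 = -0.018511
  k=1: (−1)^2·1018.2338/(48)·0.4683^5·0.8836^3 = +0.329521
  k=2: (−1)^3·1018.2338/(72)·0.4683^3·0.8836^5 = -0.782106
d^4_{-1,-2}(2.1669) = -0.018511 +0.329521 -0.782106 = -0.471097
|D^4_{-1,-2}|² = |d^4_{-1,-2}(β)|² = (-0.471097)² = 0.221932 (the z-rotation phases have unit modulus)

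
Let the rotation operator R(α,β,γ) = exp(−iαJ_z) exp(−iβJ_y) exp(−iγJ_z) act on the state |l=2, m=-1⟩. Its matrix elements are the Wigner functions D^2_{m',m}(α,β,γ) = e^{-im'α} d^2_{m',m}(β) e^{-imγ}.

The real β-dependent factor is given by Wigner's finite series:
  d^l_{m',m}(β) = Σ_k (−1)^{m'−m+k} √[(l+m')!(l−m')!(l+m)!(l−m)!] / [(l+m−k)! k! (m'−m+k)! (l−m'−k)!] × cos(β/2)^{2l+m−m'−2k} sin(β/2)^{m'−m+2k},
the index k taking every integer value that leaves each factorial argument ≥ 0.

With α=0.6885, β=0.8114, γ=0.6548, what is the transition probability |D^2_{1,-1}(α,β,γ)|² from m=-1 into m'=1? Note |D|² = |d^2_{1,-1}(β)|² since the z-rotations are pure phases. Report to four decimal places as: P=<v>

First d^2_{1,-1}(β=0.8114), then the phase factors e^{-i(1)α} and e^{-i(-1)γ}:
Half-angle: c=0.918826, s=0.394662. N=√(6·1·1·6)=6.000000
The bounds max(0,m−m')=0 and min(l+m,l−m')=1 give 2 terms
  k=0: (−1)^2·6.0000/(2)·0.9188^2·0.3947^2 = +0.394493
  k=1: (−1)^3·6.0000/(6)·0.9188^0·0.3947^4 = -0.024261
d^2_{1,-1}(0.8114) = +0.394493 -0.024261 = +0.370232
|D^2_{1,-1}|² = |d^2_{1,-1}(β)|² = (+0.370232)² = 0.137072 (the z-rotation phases have unit modulus)

P=0.1371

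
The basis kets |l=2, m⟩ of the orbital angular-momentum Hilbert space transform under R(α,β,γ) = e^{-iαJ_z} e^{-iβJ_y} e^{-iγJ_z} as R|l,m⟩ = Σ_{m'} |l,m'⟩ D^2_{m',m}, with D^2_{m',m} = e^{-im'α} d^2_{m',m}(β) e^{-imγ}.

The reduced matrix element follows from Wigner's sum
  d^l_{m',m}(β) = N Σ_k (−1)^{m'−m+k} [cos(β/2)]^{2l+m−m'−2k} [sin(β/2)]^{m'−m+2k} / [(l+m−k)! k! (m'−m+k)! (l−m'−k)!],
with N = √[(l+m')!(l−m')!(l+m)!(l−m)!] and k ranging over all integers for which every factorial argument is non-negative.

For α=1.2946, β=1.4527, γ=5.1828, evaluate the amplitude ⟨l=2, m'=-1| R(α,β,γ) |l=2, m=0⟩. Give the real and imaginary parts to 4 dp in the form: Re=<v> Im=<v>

Re=0.0391 Im=0.1379

D^2_{-1,0}(1.2946,1.4527,5.1828) = e^{-i·-1·1.2946}·d^2_{-1,0}(1.4527)·e^{-i·0·5.1828}. Compute d first:
c=cos(1.4527/2)=0.747604, s=sin(1.4527/2)=0.664145; N=√[1·6·2·2]=4.898979
The bounds max(0,m−m')=1 and min(l+m,l−m')=2 give 2 terms
  k=1: (−1)^0·4.8990/(2)·0.7476^3·0.6641^1 = +0.679755
  k=2: (−1)^1·4.8990/(2)·0.7476^1·0.6641^3 = -0.536459
d^2_{-1,0}(1.4527) = +0.679755 -0.536459 = +0.143297
Attach z-rotation phases: D = e^{-i(-1)(1.2946)}·(+0.143297)·e^{-i(0)(5.1828)} = +0.039077+0.137866i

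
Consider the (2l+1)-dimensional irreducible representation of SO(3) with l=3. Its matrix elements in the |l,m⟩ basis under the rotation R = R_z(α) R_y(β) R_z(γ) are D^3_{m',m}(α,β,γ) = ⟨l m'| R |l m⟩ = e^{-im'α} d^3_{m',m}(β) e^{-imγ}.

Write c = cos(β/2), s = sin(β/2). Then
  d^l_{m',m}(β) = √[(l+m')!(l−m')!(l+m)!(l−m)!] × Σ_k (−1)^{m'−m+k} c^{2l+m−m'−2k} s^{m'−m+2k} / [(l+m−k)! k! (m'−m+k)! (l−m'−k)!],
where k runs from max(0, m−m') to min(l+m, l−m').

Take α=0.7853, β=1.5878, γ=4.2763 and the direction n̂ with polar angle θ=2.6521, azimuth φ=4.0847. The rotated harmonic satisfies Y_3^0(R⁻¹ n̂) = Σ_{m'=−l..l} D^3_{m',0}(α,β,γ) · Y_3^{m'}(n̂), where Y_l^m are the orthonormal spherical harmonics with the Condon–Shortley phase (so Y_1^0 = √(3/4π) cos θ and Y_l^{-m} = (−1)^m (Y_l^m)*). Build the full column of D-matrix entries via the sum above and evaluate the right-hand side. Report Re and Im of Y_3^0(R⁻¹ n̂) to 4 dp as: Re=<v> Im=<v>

Re=0.3338 Im=0.0000

Need the full column D^3_{m',0} for m'=−3..3 at α=0.7853, β=1.5878, γ=4.2763.
cos(β/2)=0.701070, sin(β/2)=0.713093
d^3_{-3,0}: single k=3 term ⇒ +0.558775;  D = -0.394997+0.395230i
d^3_{-2,0}: k∈[2..3] ⇒ +0.672818 -0.696093 = -0.023275;  D = -0.000005-0.023275i
d^3_{-1,0}: k∈[1..3] ⇒ +0.418352 -1.298475 +0.447798 = -0.432324;  D = -0.305729-0.305669i
d^3_{0,0}: k∈[0..3] ⇒ +0.118732 -1.105552 +1.143797 -0.131485 = +0.025492;  D = +0.025492+0.000000i
d^3_{1,0}: k∈[0..2] ⇒ -0.418352 +1.298475 -0.447798 = +0.432324;  D = +0.305729-0.305669i
d^3_{2,0}: k∈[0..1] ⇒ +0.672818 -0.696093 = -0.023275;  D = -0.000005+0.023275i
d^3_{3,0}: single k=0 term ⇒ -0.558775;  D = +0.394997+0.395230i
Y_3^{m'}(θ=2.6521,φ=4.0847) and Σ D·Y over m':
  (-0.3950+0.3952i)·(+0.0413+0.0133i)  (-0.0000-0.0233i)·(+0.0619+0.1896i)  (-0.3057-0.3057i)·(-0.2583+0.3560i)  (+0.0255+0.0000i)·(-0.2947+0.0000i)  (+0.3057-0.3057i)·(+0.2583+0.3560i)  (-0.0000+0.0233i)·(+0.0619-0.1896i)  (+0.3950+0.3952i)·(-0.0413+0.0133i)
Y_3^0(R⁻¹ n̂) = +0.333769+0.000000i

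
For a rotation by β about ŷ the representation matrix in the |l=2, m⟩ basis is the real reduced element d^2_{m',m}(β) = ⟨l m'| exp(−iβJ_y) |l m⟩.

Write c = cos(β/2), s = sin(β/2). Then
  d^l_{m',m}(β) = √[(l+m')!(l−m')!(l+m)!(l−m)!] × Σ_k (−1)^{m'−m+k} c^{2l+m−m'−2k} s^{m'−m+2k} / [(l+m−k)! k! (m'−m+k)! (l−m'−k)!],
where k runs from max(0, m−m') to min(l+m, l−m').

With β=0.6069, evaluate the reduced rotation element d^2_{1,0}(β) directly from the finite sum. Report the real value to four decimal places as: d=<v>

d=-0.5738

d^2_{1,0}(β=0.6069) via Wigner's sum:
With c≡cos(β/2)=0.954311 and s≡sin(β/2)=0.298814, N=[6·1·2·2]^{1/2}=4.898979
The bounds max(0,m−m')=0 and min(l+m,l−m')=1 give 2 terms
  k=0: (−1)^1·4.8990/(2)·0.9543^3·0.2988^1 = -0.636132
  k=1: (−1)^2·4.8990/(2)·0.9543^1·0.2988^3 = +0.062369
d^2_{1,0}(0.6069) = -0.636132 +0.062369 = -0.573763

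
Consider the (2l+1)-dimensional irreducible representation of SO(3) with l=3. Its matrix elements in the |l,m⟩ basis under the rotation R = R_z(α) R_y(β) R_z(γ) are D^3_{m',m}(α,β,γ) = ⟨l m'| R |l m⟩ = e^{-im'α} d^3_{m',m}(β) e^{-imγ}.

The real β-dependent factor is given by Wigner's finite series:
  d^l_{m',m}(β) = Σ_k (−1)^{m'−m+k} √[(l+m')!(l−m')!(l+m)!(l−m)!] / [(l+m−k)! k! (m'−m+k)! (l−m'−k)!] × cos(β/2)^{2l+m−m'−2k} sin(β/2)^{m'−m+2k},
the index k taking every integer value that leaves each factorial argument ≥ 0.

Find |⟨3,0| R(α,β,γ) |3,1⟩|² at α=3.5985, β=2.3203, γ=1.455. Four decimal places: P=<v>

First d^3_{0,1}(β=2.3203), then the phase factors e^{-i(0)α} and e^{-i(1)γ}:
With c≡cos(β/2)=0.399202 and s≡sin(β/2)=0.916863, N=[6·6·24·2]^{1/2}=41.569219
Admissible k: 1..3 (factorial args all ≥0)
  k=1: (−1)^0·41.5692/(12)·0.3992^5·0.9169^1 = +0.032200
  k=2: (−1)^1·41.5692/(4)·0.3992^3·0.9169^3 = -0.509569
  k=3: (−1)^2·41.5692/(12)·0.3992^1·0.9169^5 = +0.895995
d^3_{0,1}(2.3203) = +0.032200 -0.509569 +0.895995 = +0.418626
|D^3_{0,1}|² = |d^3_{0,1}(β)|² = (+0.418626)² = 0.175248 (the z-rotation phases have unit modulus)

P=0.1752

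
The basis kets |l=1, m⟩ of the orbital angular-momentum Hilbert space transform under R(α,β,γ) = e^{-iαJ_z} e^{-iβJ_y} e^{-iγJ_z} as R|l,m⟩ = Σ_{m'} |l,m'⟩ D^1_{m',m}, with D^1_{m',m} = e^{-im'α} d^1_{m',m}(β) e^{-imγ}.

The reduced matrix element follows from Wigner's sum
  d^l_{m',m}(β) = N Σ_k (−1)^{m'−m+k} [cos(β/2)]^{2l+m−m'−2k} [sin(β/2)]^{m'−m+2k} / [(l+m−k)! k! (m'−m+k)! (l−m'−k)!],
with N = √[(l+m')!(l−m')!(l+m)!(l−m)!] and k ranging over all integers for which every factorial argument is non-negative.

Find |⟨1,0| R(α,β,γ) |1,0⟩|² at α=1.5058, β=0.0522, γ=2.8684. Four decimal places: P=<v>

D^1_{0,0}(1.5058,0.0522,2.8684) = e^{-i·0·1.5058}·d^1_{0,0}(0.0522)·e^{-i·0·2.8684}. Compute d first:
With c≡cos(β/2)=0.999659 and s≡sin(β/2)=0.026097, N=[1·1·1·1]^{1/2}=1.000000
k∈{0,1} keeps every argument non-negative
  k=0: (−1)^0·1.0000/(1)·0.9997^2·0.0261^0 = +0.999319
  k=1: (−1)^1·1.0000/(1)·0.9997^0·0.0261^2 = -0.000681
d^1_{0,0}(0.0522) = +0.999319 -0.000681 = +0.998638
|D^1_{0,0}|² = |d^1_{0,0}(β)|² = (+0.998638)² = 0.997278 (the z-rotation phases have unit modulus)

P=0.9973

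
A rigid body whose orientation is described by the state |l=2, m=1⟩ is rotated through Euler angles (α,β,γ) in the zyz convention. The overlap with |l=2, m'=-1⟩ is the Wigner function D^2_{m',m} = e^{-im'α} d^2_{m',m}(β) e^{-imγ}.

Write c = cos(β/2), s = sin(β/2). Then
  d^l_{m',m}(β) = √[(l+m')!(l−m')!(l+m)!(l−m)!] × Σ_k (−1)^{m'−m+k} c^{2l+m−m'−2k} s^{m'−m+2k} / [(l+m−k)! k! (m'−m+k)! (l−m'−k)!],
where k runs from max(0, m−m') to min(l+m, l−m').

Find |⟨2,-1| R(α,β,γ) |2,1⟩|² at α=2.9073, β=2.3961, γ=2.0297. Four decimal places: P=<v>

P=0.1658

D^2_{-1,1}(2.9073,2.3961,2.0297) = e^{-i·-1·2.9073}·d^2_{-1,1}(2.3961)·e^{-i·1·2.0297}. Compute d first:
With c≡cos(β/2)=0.364175 and s≡sin(β/2)=0.931331, N=[1·6·6·1]^{1/2}=6.000000
k: max(0,(1)−(-1))=2 … min(2+(1),2−(-1))=3
  k=2: (−1)^0·6.0000/(2)·0.3642^2·0.9313^2 = +0.345103
  k=3: (−1)^1·6.0000/(6)·0.3642^0·0.9313^4 = -0.752343
d^2_{-1,1}(2.3961) = +0.345103 -0.752343 = -0.407240
|D^2_{-1,1}|² = |d^2_{-1,1}(β)|² = (-0.407240)² = 0.165844 (the z-rotation phases have unit modulus)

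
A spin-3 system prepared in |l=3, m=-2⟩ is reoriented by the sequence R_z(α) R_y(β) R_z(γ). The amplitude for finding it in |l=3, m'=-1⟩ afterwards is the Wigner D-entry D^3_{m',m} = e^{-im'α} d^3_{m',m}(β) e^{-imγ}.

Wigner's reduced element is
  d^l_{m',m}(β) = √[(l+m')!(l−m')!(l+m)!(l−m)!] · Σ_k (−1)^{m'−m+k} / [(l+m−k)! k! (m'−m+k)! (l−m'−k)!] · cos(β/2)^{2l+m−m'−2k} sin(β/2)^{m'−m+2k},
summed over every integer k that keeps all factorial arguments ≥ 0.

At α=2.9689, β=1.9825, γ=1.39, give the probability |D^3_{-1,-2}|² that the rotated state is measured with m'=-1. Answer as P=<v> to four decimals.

P=0.2286

First d^3_{-1,-2}(β=1.9825), then the phase factors e^{-i(-1)α} and e^{-i(-2)γ}:
With c≡cos(β/2)=0.547644 and s≡sin(β/2)=0.836711, N=[2·24·1·120]^{1/2}=75.894664
k∈{0,1} keeps every argument non-negative
  k=0: (−1)^1·75.8947/(24)·0.5476^5·0.8367^1 = -0.130337
  k=1: (−1)^2·75.8947/(12)·0.5476^3·0.8367^3 = +0.608489
d^3_{-1,-2}(1.9825) = -0.130337 +0.608489 = +0.478152
|D^3_{-1,-2}|² = |d^3_{-1,-2}(β)|² = (+0.478152)² = 0.228629 (the z-rotation phases have unit modulus)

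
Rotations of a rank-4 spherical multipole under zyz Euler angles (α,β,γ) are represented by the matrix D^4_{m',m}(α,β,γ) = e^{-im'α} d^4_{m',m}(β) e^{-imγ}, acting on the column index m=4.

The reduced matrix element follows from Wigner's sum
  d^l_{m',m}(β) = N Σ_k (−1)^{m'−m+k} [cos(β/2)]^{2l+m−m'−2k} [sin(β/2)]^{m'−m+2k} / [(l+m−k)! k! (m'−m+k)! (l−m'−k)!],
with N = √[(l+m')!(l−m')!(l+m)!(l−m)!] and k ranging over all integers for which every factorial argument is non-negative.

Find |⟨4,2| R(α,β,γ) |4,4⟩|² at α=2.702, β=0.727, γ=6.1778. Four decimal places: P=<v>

P=0.1989

First d^4_{2,4}(β=0.727), then the phase factors e^{-i(2)α} and e^{-i(4)γ}:
Half-angle: c=0.934658, s=0.355548. N=√(720·2·40320·1)=7619.763776
k∈{2} keeps every argument non-negative
  k=2: (−1)^0·7619.7638/(1440)·0.9347^6·0.3555^2 = +0.445955
d^4_{2,4}(0.727) = +0.445955
|D^4_{2,4}|² = |d^4_{2,4}(β)|² = (+0.445955)² = 0.198876 (the z-rotation phases have unit modulus)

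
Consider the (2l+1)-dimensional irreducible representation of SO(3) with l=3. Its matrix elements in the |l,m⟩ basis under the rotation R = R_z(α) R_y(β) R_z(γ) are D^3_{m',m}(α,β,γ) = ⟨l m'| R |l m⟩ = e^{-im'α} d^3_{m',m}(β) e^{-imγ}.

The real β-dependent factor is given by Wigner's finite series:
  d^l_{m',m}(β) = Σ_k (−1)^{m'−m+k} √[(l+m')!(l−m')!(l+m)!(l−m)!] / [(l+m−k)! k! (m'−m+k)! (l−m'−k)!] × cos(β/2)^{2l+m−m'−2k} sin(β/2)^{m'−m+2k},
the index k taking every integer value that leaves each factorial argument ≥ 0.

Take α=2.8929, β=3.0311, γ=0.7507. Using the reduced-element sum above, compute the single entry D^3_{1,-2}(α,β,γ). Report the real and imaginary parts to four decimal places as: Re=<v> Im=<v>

Re=0.0307 Im=-0.1695

Split into d^3_{1,-2}(β=3.0311) × two z-phases.
c=cos(3.0311/2)=0.055218, s=sin(3.0311/2)=0.998474; N=√[24·2·1·120]=75.894664
Admissible k: 0..1 (factorial args all ≥0)
  k=0: (−1)^3·75.8947/(12)·0.0552^3·0.9985^3 = -0.001060
  k=1: (−1)^4·75.8947/(24)·0.0552^1·0.9985^5 = +0.173287
d^3_{1,-2}(3.0311) = -0.001060 +0.173287 = +0.172227
D = (-0.969235-0.246137i)·(+0.172227)·(+0.069341+0.997593i) = +0.030715-0.169467i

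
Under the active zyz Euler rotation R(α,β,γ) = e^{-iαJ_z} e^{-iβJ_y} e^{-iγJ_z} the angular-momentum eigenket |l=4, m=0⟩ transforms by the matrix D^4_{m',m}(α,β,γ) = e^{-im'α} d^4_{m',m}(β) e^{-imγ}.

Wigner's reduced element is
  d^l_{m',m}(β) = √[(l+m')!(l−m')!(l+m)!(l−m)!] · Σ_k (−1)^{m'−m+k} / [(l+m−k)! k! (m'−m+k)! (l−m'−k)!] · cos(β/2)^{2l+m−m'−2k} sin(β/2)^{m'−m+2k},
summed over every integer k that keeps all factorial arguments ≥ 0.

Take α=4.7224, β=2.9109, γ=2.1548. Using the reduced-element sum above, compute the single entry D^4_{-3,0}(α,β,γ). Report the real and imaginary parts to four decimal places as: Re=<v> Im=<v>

D^4_{-3,0}(4.7224,2.9109,2.1548) = e^{-i·-3·4.7224}·d^4_{-3,0}(2.9109)·e^{-i·0·2.1548}. Compute d first:
Half-angle: c=0.115091, s=0.993355. N=√(1·5040·24·24)=1703.830978
k: max(0,(0)−(-3))=3 … min(4+(0),4−(-3))=4
  k=3: (−1)^0·1703.8310/(144)·0.1151^5·0.9934^3 = +0.000234
  k=4: (−1)^1·1703.8310/(144)·0.1151^3·0.9934^5 = -0.017446
d^4_{-3,0}(2.9109) = +0.000234 -0.017446 = -0.017212
Phases: e^{-i·(-3)·4.7224}=-0.030029+0.999549i, e^{-i·(0)·2.1548}=+1.000000+0.000000i ⇒ D=+0.000517-0.017205i

Re=0.0005 Im=-0.0172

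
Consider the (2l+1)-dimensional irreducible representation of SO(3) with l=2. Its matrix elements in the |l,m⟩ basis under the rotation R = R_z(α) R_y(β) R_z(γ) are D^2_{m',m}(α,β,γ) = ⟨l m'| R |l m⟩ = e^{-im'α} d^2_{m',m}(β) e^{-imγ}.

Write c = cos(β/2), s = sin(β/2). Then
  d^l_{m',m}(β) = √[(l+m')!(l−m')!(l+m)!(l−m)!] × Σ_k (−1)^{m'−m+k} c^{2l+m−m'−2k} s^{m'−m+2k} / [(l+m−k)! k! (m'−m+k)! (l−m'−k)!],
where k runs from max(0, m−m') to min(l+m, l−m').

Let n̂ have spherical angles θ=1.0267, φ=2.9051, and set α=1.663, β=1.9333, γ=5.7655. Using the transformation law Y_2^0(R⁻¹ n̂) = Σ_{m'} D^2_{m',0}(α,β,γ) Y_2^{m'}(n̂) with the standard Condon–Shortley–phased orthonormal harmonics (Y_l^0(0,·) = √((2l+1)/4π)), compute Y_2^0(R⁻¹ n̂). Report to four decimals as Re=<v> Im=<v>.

Need the full column D^2_{m',0} for m'=−2..2 at α=1.663, β=1.9333, γ=5.7655.
cos(β/2)=0.568060, sin(β/2)=0.822987
d^2_{-2,0}: single k=2 term ⇒ +0.535365;  D = -0.526288-0.098167i
d^2_{-1,0}: k∈[1..2] ⇒ +0.369531 -0.775620 = -0.406089;  D = +0.037390-0.404364i
d^2_{0,0}: k∈[0..2] ⇒ +0.104130 -0.874247 +0.458746 = -0.311371;  D = -0.311371+0.000000i
d^2_{1,0}: k∈[0..1] ⇒ -0.369531 +0.775620 = +0.406089;  D = -0.037390-0.404364i
d^2_{2,0}: single k=0 term ⇒ +0.535365;  D = -0.526288+0.098167i
Y_2^{m'}(θ=1.0267,φ=2.9051) and Σ D·Y over m':
  (-0.5263-0.0982i)·(+0.2517+0.1288i)  (+0.0374-0.4044i)·(-0.3326-0.0802i)  (-0.3114+0.0000i)·(-0.0619+0.0000i)  (-0.0374-0.4044i)·(+0.3326-0.0802i)  (-0.5263+0.0982i)·(+0.2517-0.1288i)
Y_2^0(R⁻¹ n̂) = -0.310115+0.000000i

Re=-0.3101 Im=0.0000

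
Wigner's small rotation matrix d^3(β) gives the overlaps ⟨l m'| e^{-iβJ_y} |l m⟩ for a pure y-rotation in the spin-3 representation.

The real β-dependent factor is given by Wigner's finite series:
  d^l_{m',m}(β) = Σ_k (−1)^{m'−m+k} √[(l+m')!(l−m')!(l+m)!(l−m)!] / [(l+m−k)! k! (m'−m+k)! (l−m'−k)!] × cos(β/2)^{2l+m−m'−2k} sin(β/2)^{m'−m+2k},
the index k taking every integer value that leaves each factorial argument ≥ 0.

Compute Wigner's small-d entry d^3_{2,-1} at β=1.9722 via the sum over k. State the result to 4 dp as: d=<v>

d=0.0871

d^3_{2,-1}(β=1.9722) via Wigner's sum:
With c≡cos(β/2)=0.551946 and s≡sin(β/2)=0.833880, N=[120·1·2·24]^{1/2}=75.894664
k∈{0,1} keeps every argument non-negative
  k=0: (−1)^3·75.8947/(12)·0.5519^3·0.8339^3 = -0.616638
  k=1: (−1)^4·75.8947/(24)·0.5519^1·0.8339^5 = +0.703743
d^3_{2,-1}(1.9722) = -0.616638 +0.703743 = +0.087104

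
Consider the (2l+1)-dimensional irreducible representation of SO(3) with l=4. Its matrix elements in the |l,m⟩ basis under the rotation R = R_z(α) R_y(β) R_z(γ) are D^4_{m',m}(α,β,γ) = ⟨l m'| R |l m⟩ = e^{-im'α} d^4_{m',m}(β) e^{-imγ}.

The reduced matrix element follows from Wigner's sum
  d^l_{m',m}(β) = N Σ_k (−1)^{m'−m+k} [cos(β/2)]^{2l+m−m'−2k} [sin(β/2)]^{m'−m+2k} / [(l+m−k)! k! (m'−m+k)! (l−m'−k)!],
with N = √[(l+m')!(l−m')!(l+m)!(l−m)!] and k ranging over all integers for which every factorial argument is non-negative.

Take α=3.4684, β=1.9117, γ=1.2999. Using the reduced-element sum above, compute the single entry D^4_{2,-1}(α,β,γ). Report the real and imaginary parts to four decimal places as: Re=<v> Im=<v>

D^4_{2,-1}(3.4684,1.9117,1.2999) = e^{-i·2·3.4684}·d^4_{2,-1}(1.9117)·e^{-i·-1·1.2999}. Compute d first:
c=cos(1.9117/2)=0.576915, s=sin(1.9117/2)=0.816804; N=√[720·2·6·120]=1018.233765
Admissible k: 0..2 (factorial args all ≥0)
  k=0: (−1)^3·1018.2338/(72)·0.5769^5·0.8168^3 = -0.492524
  k=1: (−1)^4·1018.2338/(48)·0.5769^3·0.8168^5 = +1.480919
  k=2: (−1)^5·1018.2338/(240)·0.5769^1·0.8168^7 = -0.593710
d^4_{2,-1}(1.9117) = -0.492524 +1.480919 -0.593710 = +0.394686
Phases: e^{-i·(2)·3.4684}=+0.793891-0.608060i, e^{-i·(-1)·1.2999}=+0.267595+0.963531i ⇒ D=+0.315088+0.237690i

Re=0.3151 Im=0.2377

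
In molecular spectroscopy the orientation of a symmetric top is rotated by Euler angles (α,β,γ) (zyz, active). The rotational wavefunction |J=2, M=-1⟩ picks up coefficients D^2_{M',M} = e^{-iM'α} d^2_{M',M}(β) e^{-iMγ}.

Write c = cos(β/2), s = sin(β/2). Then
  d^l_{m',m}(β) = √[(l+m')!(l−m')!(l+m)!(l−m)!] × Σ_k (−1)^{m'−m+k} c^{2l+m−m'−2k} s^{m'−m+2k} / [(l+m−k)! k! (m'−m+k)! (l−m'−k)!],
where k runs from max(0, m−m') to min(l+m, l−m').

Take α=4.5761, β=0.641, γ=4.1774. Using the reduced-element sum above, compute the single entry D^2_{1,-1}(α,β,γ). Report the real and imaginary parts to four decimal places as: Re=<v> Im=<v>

Re=0.2381 Im=-0.1003

Split into d^2_{1,-1}(β=0.641) × two z-phases.
Half-angle: c=0.949078, s=0.315041. N=√(6·1·1·6)=6.000000
k: max(0,(-1)−(1))=0 … min(2+(-1),2−(1))=1
  k=0: (−1)^2·6.0000/(2)·0.9491^2·0.3150^2 = +0.268201
  k=1: (−1)^3·6.0000/(6)·0.9491^0·0.3150^4 = -0.009851
d^2_{1,-1}(0.641) = +0.268201 -0.009851 = +0.258350
Attach z-rotation phases: D = e^{-i(1)(4.5761)}·(+0.258350)·e^{-i(-1)(4.1774)} = +0.238086-0.100297i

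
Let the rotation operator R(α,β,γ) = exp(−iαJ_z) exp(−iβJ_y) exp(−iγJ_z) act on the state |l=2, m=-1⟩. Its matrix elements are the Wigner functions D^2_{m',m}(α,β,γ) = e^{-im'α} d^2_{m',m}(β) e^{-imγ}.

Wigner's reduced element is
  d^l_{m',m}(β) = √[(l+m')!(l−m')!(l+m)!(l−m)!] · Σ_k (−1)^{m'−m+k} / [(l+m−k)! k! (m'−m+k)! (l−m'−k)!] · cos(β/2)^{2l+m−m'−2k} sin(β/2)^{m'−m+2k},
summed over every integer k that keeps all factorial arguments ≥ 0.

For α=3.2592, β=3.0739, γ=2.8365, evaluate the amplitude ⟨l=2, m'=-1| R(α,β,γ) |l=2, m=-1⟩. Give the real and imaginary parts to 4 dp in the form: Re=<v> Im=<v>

Re=-0.0034 Im=0.0006

Split into d^2_{-1,-1}(β=3.0739) × two z-phases.
With c≡cos(β/2)=0.033840 and s≡sin(β/2)=0.999427, N=[1·6·1·6]^{1/2}=6.000000
Admissible k: 0..1 (factorial args all ≥0)
  k=0: (−1)^0·6.0000/(6)·0.0338^4·0.9994^0 = +0.000001
  k=1: (−1)^1·6.0000/(2)·0.0338^2·0.9994^2 = -0.003431
d^2_{-1,-1}(3.0739) = +0.000001 -0.003431 = -0.003430
Attach z-rotation phases: D = e^{-i(-1)(3.2592)}·(-0.003430)·e^{-i(-1)(2.8365)} = -0.003370+0.000639i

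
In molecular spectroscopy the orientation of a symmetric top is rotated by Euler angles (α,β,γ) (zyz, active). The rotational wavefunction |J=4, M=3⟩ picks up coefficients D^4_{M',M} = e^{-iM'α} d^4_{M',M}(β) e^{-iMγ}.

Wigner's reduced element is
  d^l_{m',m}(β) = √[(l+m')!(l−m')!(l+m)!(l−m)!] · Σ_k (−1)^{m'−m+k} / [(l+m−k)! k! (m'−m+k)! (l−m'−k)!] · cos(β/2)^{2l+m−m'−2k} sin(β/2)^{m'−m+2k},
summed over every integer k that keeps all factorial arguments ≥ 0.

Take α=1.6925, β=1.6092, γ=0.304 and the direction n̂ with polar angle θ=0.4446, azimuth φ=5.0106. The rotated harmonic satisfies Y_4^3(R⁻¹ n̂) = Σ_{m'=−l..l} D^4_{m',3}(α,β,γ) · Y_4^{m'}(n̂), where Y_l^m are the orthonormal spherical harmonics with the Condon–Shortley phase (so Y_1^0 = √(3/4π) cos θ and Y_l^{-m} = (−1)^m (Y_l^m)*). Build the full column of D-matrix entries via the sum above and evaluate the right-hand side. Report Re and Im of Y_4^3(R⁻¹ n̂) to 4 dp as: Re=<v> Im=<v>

Re=-0.3189 Im=0.2459

Need the full column D^4_{m',3} for m'=−4..4 at α=1.6925, β=1.6092, γ=0.304.
cos(β/2)=0.693400, sin(β/2)=0.720553
d^4_{-4,3}: single k=7 term ⇒ +0.197784;  D = +0.180174-0.081584i
d^4_{-3,3}: k∈[6..7] ⇒ +0.471044 -0.072666 = +0.398379;  D = -0.207170-0.340274i
d^4_{-2,3}: k∈[5..6] ⇒ +0.726886 -0.261644 = +0.465243;  D = -0.365073+0.288396i
d^4_{-1,3}: k∈[4..5] ⇒ +0.824361 -0.534114 = +0.290247;  D = +0.206239+0.204228i
d^4_{0,3}: k∈[3..4] ⇒ +0.709545 -0.766206 = -0.056660;  D = -0.034685+0.044803i
d^4_{1,3}: k∈[2..3] ⇒ +0.458040 -0.824361 = -0.366321;  D = +0.314743+0.187425i
d^4_{2,3}: k∈[1..2] ⇒ +0.207785 -0.673134 = -0.465348;  D = +0.187789-0.425775i
d^4_{3,3}: k∈[0..1] ⇒ +0.053440 -0.403954 = -0.350513;  D = -0.335506-0.101467i
d^4_{4,3}: single k=0 term ⇒ -0.157071;  D = -0.026880+0.154754i
Y_4^{m'}(θ=0.4446,φ=5.0106) and Σ D·Y over m':
  (+0.1802-0.0816i)·(+0.0056-0.0141i)  (-0.2072-0.3403i)·(-0.0701-0.0563i)  (-0.3651+0.2884i)·(-0.2409+0.1635i)  (+0.2062+0.2042i)·(+0.1460+0.4750i)  (-0.0347+0.0448i)·(+0.1902+0.0000i)  (+0.3147+0.1874i)·(-0.1460+0.4750i)  (+0.1878-0.4258i)·(-0.2409-0.1635i)  (-0.3355-0.1015i)·(+0.0701-0.0563i)  (-0.0269+0.1548i)·(+0.0056+0.0141i)
Y_4^3(R⁻¹ n̂) = -0.318877+0.245881i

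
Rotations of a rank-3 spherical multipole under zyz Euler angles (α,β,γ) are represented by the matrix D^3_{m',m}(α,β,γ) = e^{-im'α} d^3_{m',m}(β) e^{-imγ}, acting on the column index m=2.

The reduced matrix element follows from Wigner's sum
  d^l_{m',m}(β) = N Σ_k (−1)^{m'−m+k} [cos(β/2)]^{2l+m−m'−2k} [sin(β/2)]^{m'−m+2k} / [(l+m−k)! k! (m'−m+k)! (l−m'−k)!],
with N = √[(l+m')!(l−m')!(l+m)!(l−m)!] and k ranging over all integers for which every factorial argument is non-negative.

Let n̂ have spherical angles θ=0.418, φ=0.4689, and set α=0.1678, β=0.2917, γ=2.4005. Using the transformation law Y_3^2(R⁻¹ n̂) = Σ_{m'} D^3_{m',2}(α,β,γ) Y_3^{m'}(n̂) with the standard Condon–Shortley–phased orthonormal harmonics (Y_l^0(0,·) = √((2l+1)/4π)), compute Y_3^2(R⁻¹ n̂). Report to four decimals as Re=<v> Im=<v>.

Re=-0.0265 Im=-0.0004

Need the full column D^3_{m',2} for m'=−3..3 at α=0.1678, β=0.2917, γ=2.4005.
cos(β/2)=0.989383, sin(β/2)=0.145333
d^3_{-3,2}: single k=5 term ⇒ +0.000157;  D = -0.000063+0.000144i
d^3_{-2,2}: k∈[4..5] ⇒ +0.002184 -0.000009 = +0.002174;  D = -0.000532+0.002108i
d^3_{-1,2}: k∈[3..4] ⇒ +0.018803 -0.000203 = +0.018600;  D = -0.001471+0.018542i
d^3_{0,2}: k∈[2..3] ⇒ +0.110853 -0.002392 = +0.108461;  D = +0.009598+0.108036i
d^3_{1,2}: k∈[1..2] ⇒ +0.435700 -0.018803 = +0.416897;  D = +0.105729+0.403267i
d^3_{2,2}: k∈[0..1] ⇒ +0.937964 -0.101195 = +0.836769;  D = +0.344416+0.762601i
d^3_{3,2}: single k=0 term ⇒ -0.337492;  D = -0.188331-0.280057i
Y_3^{m'}(θ=0.418,φ=0.4689) and Σ D·Y over m':
  (-0.0001+0.0001i)·(+0.0046-0.0275i)  (-0.0005+0.0021i)·(+0.0910-0.1241i)  (-0.0015+0.0185i)·(+0.3717-0.1883i)  (+0.0096+0.1080i)·(+0.4011+0.0000i)  (+0.1057+0.4033i)·(-0.3717-0.1883i)  (+0.3444+0.7626i)·(+0.0910+0.1241i)  (-0.1883-0.2801i)·(-0.0046-0.0275i)
Y_3^2(R⁻¹ n̂) = -0.026479-0.000408i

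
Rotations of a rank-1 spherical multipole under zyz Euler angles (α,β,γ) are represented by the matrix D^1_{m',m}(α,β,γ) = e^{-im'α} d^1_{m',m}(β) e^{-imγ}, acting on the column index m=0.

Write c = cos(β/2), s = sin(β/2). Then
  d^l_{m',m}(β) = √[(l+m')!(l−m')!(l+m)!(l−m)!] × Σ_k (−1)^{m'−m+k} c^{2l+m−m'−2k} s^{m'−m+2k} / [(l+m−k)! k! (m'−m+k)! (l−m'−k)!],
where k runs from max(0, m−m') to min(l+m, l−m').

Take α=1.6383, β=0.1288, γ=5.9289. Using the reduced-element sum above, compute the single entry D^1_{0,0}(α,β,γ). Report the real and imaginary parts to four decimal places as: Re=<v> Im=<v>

Re=0.9917 Im=0.0000

D^1_{0,0}(1.6383,0.1288,5.9289) = e^{-i·0·1.6383}·d^1_{0,0}(0.1288)·e^{-i·0·5.9289}. Compute d first:
With c≡cos(β/2)=0.997927 and s≡sin(β/2)=0.064355, N=[1·1·1·1]^{1/2}=1.000000
The bounds max(0,m−m')=0 and min(l+m,l−m')=1 give 2 terms
  k=0: (−1)^0·1.0000/(1)·0.9979^2·0.0644^0 = +0.995858
  k=1: (−1)^1·1.0000/(1)·0.9979^0·0.0644^2 = -0.004142
d^1_{0,0}(0.1288) = +0.995858 -0.004142 = +0.991717
D = (+1.000000+0.000000i)·(+0.991717)·(+1.000000+0.000000i) = +0.991717+0.000000i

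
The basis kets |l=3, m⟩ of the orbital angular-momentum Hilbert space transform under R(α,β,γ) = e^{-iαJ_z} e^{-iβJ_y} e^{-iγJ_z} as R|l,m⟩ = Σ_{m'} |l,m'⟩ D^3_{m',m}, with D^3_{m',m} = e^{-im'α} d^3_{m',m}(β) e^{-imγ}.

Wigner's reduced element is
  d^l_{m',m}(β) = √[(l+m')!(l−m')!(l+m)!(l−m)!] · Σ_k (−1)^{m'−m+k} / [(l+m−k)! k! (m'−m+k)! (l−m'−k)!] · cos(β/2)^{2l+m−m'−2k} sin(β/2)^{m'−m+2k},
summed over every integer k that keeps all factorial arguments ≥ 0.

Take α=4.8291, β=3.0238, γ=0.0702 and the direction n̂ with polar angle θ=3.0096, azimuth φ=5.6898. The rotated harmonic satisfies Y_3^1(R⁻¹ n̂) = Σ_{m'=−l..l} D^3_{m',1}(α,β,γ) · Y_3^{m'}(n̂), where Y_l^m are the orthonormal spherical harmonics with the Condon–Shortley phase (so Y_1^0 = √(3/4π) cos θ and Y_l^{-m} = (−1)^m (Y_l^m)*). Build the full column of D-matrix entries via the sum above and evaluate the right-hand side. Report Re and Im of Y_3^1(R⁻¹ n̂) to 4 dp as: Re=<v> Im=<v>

Re=-0.0487 Im=-0.1241

Need the full column D^3_{m',1} for m'=−3..3 at α=4.8291, β=3.0238, γ=0.0702.
cos(β/2)=0.058862, sin(β/2)=0.998266
d^3_{-3,1}: single k=4 term ⇒ +0.013326;  D = -0.003682+0.012807i
d^3_{-2,1}: k∈[3..4] ⇒ +0.001283 -0.184531 = -0.183248;  D = +0.180812+0.029777i
d^3_{-1,1}: k∈[2..4] ⇒ +0.000072 -0.027526 +0.989642 = +0.962187;  D = +0.044736-0.961146i
d^3_{0,1}: k∈[1..3] ⇒ +0.000002 -0.002108 +0.202143 = +0.200037;  D = +0.199545-0.014031i
d^3_{1,1}: k∈[0..2] ⇒ +0.000000 -0.000096 +0.020645 = +0.020549;  D = +0.003819+0.020191i
d^3_{2,1}: k∈[0..1] ⇒ -0.000002 +0.001283 = +0.001281;  D = -0.001222+0.000383i
d^3_{3,1}: single k=0 term ⇒ +0.000046;  D = -0.000019-0.000042i
Y_3^{m'}(θ=3.0096,φ=5.6898) and Σ D·Y over m':
  (-0.0037+0.0128i)·(-0.0002+0.0009i)  (+0.1808+0.0298i)·(-0.0066-0.0163i)  (+0.0447-0.9611i)·(+0.1380+0.0931i)  (+0.1995-0.0140i)·(-0.7078+0.0000i)  (+0.0038+0.0202i)·(-0.1380+0.0931i)  (-0.0012+0.0004i)·(-0.0066+0.0163i)  (-0.0000-0.0000i)·(+0.0002+0.0009i)
Y_3^1(R⁻¹ n̂) = -0.048730-0.124136i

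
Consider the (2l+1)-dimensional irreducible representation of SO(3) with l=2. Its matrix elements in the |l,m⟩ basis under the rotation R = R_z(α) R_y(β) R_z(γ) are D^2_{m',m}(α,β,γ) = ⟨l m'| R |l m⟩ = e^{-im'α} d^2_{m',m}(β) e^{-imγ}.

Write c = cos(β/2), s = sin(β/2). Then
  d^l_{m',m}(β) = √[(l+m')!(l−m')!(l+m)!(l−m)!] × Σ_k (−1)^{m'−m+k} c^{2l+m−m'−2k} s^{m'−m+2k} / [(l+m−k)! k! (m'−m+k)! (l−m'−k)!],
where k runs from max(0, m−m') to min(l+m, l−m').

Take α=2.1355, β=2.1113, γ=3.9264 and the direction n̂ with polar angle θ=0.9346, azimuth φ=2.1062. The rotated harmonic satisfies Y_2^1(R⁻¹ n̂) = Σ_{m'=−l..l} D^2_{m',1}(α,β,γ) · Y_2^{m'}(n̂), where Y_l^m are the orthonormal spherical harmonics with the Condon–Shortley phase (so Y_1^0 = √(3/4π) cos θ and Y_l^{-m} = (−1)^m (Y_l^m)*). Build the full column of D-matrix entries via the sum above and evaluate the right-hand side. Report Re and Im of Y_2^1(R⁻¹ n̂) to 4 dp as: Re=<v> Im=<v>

Re=-0.1985 Im=0.1884

Need the full column D^2_{m',1} for m'=−2..2 at α=2.1355, β=2.1113, γ=3.9264.
cos(β/2)=0.492662, sin(β/2)=0.870221
d^2_{-2,1}: single k=3 term ⇒ +0.649333;  D = +0.611159+0.219358i
d^2_{-1,1}: k∈[2..3] ⇒ +0.551415 -0.573479 = -0.022064;  D = +0.004817+0.021532i
d^2_{0,1}: k∈[1..2] ⇒ +0.254890 -0.795267 = -0.540377;  D = +0.382330-0.381879i
d^2_{1,1}: k∈[0..1] ⇒ +0.058911 -0.551415 = -0.492504;  D = -0.480495-0.108097i
d^2_{2,1}: single k=0 term ⇒ -0.208117;  D = +0.070075+0.195965i
Y_2^{m'}(θ=0.9346,φ=2.1062) and Σ D·Y over m':
  (+0.6112+0.2194i)·(-0.1198+0.2193i)  (+0.0048+0.0215i)·(-0.1884-0.3175i)  (+0.3823-0.3819i)·(+0.0186+0.0000i)  (-0.4805-0.1081i)·(+0.1884-0.3175i)  (+0.0701+0.1960i)·(-0.1198-0.2193i)
Y_2^1(R⁻¹ n̂) = -0.198540+0.188433i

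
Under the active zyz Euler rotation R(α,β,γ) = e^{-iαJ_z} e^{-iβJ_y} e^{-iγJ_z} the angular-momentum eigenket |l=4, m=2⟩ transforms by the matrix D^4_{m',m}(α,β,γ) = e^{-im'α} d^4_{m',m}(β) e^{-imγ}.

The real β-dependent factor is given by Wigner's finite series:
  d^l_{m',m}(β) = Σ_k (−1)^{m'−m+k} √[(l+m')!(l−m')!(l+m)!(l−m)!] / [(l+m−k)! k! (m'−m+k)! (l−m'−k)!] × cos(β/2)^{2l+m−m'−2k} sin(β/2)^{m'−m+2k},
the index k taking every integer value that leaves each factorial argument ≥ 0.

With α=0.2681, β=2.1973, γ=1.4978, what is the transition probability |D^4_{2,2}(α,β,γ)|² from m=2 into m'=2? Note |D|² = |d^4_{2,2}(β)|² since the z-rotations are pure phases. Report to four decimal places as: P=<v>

P=0.1033

First d^4_{2,2}(β=2.1973), then the phase factors e^{-i(2)α} and e^{-i(2)γ}:
With c≡cos(β/2)=0.454799 and s≡sin(β/2)=0.890594, N=[720·2·720·2]^{1/2}=1440.000000
The bounds max(0,m−m')=0 and min(l+m,l−m')=2 give 3 terms
  k=0: (−1)^0·1440.0000/(1440)·0.4548^8·0.8906^0 = +0.001830
  k=1: (−1)^1·1440.0000/(120)·0.4548^6·0.8906^2 = -0.084228
  k=2: (−1)^2·1440.0000/(96)·0.4548^4·0.8906^4 = +0.403727
d^4_{2,2}(2.1973) = +0.001830 -0.084228 +0.403727 = +0.321330
|D^4_{2,2}|² = |d^4_{2,2}(β)|² = (+0.321330)² = 0.103253 (the z-rotation phases have unit modulus)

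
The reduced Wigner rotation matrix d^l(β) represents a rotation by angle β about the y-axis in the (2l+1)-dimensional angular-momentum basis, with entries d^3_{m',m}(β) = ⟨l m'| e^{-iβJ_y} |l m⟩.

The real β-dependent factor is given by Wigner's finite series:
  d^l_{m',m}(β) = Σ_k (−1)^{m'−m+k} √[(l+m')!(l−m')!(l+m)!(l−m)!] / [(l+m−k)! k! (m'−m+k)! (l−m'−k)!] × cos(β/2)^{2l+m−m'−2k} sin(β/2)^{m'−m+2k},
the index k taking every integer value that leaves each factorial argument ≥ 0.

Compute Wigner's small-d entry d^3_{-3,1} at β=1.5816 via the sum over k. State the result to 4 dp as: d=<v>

d^3_{-3,1}(β=1.5816) via Wigner's sum:
With c≡cos(β/2)=0.703277 and s≡sin(β/2)=0.710916, N=[1·720·24·2]^{1/2}=185.903201
Admissible k: 4..4 (factorial args all ≥0)
  k=4: (−1)^0·185.9032/(48)·0.7033^2·0.7109^4 = +0.489296
d^3_{-3,1}(1.5816) = +0.489296

d=0.4893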